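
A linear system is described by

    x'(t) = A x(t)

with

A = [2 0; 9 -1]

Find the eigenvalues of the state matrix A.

det(sI - A) = s^2 - (tr A)s + det A, with tr A = 2 + (-1) = 1 and det A = 2·(-1) - 0·9 = -2 - 0 = -2.
So p(s) = det(sI - A) = s^2 - s - 2.
Factor s^2 - s - 2: two numbers with sum 1 and product -2 are 2 and -1, so s^2 - s - 2 = (s - 2)(s + 1).
Hence p(s) = (s - 2) (s + 1), with roots -1, 2.
At least one eigenvalue has non-negative real part, so the system is not asymptotically stable.

-1, 2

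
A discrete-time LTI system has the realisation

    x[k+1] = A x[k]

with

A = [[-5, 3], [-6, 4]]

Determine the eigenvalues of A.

det(zI - A) = z^2 - (tr A)z + det A, with tr A = (-5) + 4 = -1 and det A = (-5)·4 - 3·(-6) = -20 - (-18) = -2.
So p(z) = det(zI - A) = z^2 + z - 2.
Factor z^2 + z - 2: two numbers with sum -1 and product -2 are 1 and -2, so z^2 + z - 2 = (z - 1)(z + 2).
Hence p(z) = (z - 1) (z + 2), with roots -2, 1.

-2, 1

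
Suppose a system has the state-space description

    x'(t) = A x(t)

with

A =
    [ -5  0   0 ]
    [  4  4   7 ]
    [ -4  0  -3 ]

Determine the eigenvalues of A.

det(sI - A) = s^3 - (tr A)s^2 + (M11 + M22 + M33)s - det A, where Mii is the 2×2 principal minor of A obtained by deleting row i and column i.
tr A = (-5) + 4 + (-3) = -4; M11 = 4·(-3) - 7·0 = -12 - 0 = -12; M22 = (-5)·(-3) - 0·(-4) = 15 - 0 = 15; M33 = (-5)·4 - 0·4 = -20 - 0 = -20; sum of minors = -17.
det A = (-5)·(4·(-3) - 7·0) - 0·(4·(-3) - 7·(-4)) + 0·(4·0 - 4·(-4)) = (-5)·(-12) - 0·16 + 0·16 = 60.
So p(s) = det(sI - A) = s^3 + 4s^2 - 17s - 60.
Rational-root test: any integer root divides -60. Testing small divisors, s = -3 works: p(-3) = -27 + 36 + 51 + (-60) = 0, so (s + 3) is a factor.
Dividing, p(s) = (s + 3)(s^2 + s - 20).
Factor s^2 + s - 20: two numbers with sum -1 and product -20 are 4 and -5, so s^2 + s - 20 = (s - 4)(s + 5).
Hence p(s) = (s - 4) (s + 3) (s + 5), with roots -5, -3, 4.
At least one eigenvalue has non-negative real part, so the system is not asymptotically stable.

-5, -3, 4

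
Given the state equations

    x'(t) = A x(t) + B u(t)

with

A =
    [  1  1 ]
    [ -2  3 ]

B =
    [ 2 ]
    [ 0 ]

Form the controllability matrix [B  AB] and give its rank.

AB = [[2], [-4]]
Controllability matrix C = [B  AB] = [[2, 2], [0, -4]]
det(C) = 2·(-4) - 2·0 = -8 - 0 = -8 ≠ 0, so rank(C) = 2.
rank(C) = 2 = n, so the pair (A, B) is completely controllable.

2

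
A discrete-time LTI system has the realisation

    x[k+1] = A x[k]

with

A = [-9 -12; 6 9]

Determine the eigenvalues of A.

det(zI - A) = z^2 - (tr A)z + det A, with tr A = (-9) + 9 = 0 and det A = (-9)·9 - (-12)·6 = -81 - (-72) = -9.
So p(z) = det(zI - A) = z^2 - 9.
Factor z^2 - 9: two numbers with sum 0 and product -9 are 3 and -3, so z^2 - 9 = (z - 3)(z + 3).
Hence p(z) = (z - 3) (z + 3), with roots -3, 3.

-3, 3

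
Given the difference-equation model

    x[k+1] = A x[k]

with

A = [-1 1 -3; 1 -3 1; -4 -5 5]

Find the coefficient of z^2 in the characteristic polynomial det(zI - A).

Expand det(zI - A) for the 3×3 matrix.
p(z) = z^3 - z^2 - 25z - 52.
(Check: constant term = det(-A) = (-1)^3 det A = -52; coefficient of z^2 = -tr A = -1.)
The coefficient of z^2 is -1.

-1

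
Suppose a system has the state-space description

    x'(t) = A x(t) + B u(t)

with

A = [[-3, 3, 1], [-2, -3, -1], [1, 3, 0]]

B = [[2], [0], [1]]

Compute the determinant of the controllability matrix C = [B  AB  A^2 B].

AB = [[-5], [-5], [2]]
A^2B = [[2], [23], [-20]]
Controllability matrix C = [B  AB  A^2B] = [[2, -5, 2], [0, -5, 23], [1, 2, -20]]
Expanding along the first row, det(C) = 2·((-5)·(-20) - 23·2) - (-5)·(0·(-20) - 23·1) + 2·(0·2 - (-5)·1) = 2·54 - (-5)·(-23) + 2·5 = 3
Since det(C) ≠ 0, rank(C) = 3 and the system is completely controllable.

3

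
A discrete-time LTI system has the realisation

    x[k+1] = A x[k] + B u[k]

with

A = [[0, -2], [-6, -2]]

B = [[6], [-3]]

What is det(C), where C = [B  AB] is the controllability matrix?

-162

AB = [[6], [-30]]
Controllability matrix C = [B  AB] = [[6, 6], [-3, -30]]
det(C) = 6·(-30) - 6·(-3) = -180 - (-18) = -162
Since det(C) ≠ 0, rank(C) = 2 and the system is completely controllable.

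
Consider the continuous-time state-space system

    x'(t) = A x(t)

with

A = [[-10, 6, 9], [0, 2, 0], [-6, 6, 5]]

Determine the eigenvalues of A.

-4, -1, 2

det(sI - A) = s^3 - (tr A)s^2 + (M11 + M22 + M33)s - det A, where Mii is the 2×2 principal minor of A obtained by deleting row i and column i.
tr A = (-10) + 2 + 5 = -3; M11 = 2·5 - 0·6 = 10 - 0 = 10; M22 = (-10)·5 - 9·(-6) = -50 - (-54) = 4; M33 = (-10)·2 - 6·0 = -20 - 0 = -20; sum of minors = -6.
det A = (-10)·(2·5 - 0·6) - 6·(0·5 - 0·(-6)) + 9·(0·6 - 2·(-6)) = (-10)·10 - 6·0 + 9·12 = 8.
So p(s) = det(sI - A) = s^3 + 3s^2 - 6s - 8.
Rational-root test: any integer root divides -8. Testing small divisors, s = -1 works: p(-1) = -1 + 3 + 6 + (-8) = 0, so (s + 1) is a factor.
Dividing, p(s) = (s + 1)(s^2 + 2s - 8).
Factor s^2 + 2s - 8: two numbers with sum -2 and product -8 are 2 and -4, so s^2 + 2s - 8 = (s - 2)(s + 4).
Hence p(s) = (s - 2) (s + 1) (s + 4), with roots -4, -1, 2.
At least one eigenvalue has non-negative real part, so the system is not asymptotically stable.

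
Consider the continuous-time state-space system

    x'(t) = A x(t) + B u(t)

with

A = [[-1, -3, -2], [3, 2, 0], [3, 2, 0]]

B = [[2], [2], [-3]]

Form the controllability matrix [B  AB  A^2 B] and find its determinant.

AB = [[-2], [10], [10]]
A^2B = [[-48], [14], [14]]
Controllability matrix C = [B  AB  A^2B] = [[2, -2, -48], [2, 10, 14], [-3, 10, 14]]
Expanding along the first row, det(C) = 2·(10·14 - 14·10) - (-2)·(2·14 - 14·(-3)) + (-48)·(2·10 - 10·(-3)) = 2·0 - (-2)·70 + (-48)·50 = -2260
Since det(C) ≠ 0, rank(C) = 3 and the system is completely controllable.

-2260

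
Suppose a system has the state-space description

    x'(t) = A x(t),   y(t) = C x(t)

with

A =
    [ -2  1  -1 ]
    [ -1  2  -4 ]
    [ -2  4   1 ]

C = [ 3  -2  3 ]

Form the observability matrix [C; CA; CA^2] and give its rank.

3

CA = [[-10, 11, 8]]
CA^2 = [[-7, 44, -26]]
Observability matrix O = [C; CA; CA^2] = [[3, -2, 3], [-10, 11, 8], [-7, 44, -26]]
det(O) = 3·(11·(-26) - 8·44) - (-2)·((-10)·(-26) - 8·(-7)) + 3·((-10)·44 - 11·(-7)) = 3·(-638) - (-2)·316 + 3·(-363) = -2371 ≠ 0, so rank(O) = 3.
rank(O) = 3 = n, so the pair (A, C) is completely observable.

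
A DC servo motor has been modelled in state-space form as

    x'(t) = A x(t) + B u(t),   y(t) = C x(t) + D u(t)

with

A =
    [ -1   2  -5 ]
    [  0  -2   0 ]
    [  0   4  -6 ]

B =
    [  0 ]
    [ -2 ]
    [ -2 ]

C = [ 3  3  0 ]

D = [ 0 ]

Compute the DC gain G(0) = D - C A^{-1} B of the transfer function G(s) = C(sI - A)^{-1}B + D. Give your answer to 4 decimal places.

6.0000

G(0) = C(-A)^{-1}B + D = -C A^{-1} B + D.
det A = -12, so A^{-1} = (1/-12)·adj(A) = [[-1, 2/3, 5/6], [0, -1/2, 0], [0, -1/3, -1/6]]
A^{-1} B = [-3, 1, 1]^T
C A^{-1} B = -6
G(0) = D - C A^{-1} B = 0 - (-6) = 6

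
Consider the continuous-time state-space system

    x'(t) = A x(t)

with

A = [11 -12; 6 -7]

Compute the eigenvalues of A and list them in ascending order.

-1, 5

det(sI - A) = s^2 - (tr A)s + det A, with tr A = 11 + (-7) = 4 and det A = 11·(-7) - (-12)·6 = -77 - (-72) = -5.
So p(s) = det(sI - A) = s^2 - 4s - 5.
Factor s^2 - 4s - 5: two numbers with sum 4 and product -5 are 5 and -1, so s^2 - 4s - 5 = (s - 5)(s + 1).
Hence p(s) = (s - 5) (s + 1), with roots -1, 5.
At least one eigenvalue has non-negative real part, so the system is not asymptotically stable.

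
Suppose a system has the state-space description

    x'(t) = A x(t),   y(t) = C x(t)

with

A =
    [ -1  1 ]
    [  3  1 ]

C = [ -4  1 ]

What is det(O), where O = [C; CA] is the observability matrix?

CA = [[7, -3]]
Observability matrix O = [C; CA] = [[-4, 1], [7, -3]]
det(O) = (-4)·(-3) - 1·7 = 12 - 7 = 5
Since det(O) ≠ 0, rank(O) = 2 and the system is completely observable.

5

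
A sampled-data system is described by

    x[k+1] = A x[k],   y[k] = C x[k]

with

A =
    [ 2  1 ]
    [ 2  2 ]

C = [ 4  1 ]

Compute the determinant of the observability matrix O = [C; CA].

14

CA = [[10, 6]]
Observability matrix O = [C; CA] = [[4, 1], [10, 6]]
det(O) = 4·6 - 1·10 = 24 - 10 = 14
Since det(O) ≠ 0, rank(O) = 2 and the system is completely observable.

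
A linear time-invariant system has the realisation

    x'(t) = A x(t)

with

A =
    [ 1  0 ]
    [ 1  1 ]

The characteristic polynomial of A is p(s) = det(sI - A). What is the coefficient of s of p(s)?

-2

For a 2×2 matrix, det(sI - A) = s^2 - (tr A)s + det A.
tr A = 2, det A = 1.
So p(s) = s^2 - 2s + 1.
The coefficient of s is -2.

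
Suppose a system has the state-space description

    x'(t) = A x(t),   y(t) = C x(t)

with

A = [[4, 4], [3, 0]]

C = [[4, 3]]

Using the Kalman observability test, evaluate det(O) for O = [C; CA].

CA = [[25, 16]]
Observability matrix O = [C; CA] = [[4, 3], [25, 16]]
det(O) = 4·16 - 3·25 = 64 - 75 = -11
Since det(O) ≠ 0, rank(O) = 2 and the system is completely observable.

-11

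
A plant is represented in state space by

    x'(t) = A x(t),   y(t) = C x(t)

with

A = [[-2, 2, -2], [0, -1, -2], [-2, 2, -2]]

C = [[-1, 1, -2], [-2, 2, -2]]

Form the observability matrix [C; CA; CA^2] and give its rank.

3

CA = [[6, -7, 4], [8, -10, 4]]
CA^2 = [[-20, 27, -6], [-24, 34, -4]]
Observability matrix O = [C; CA; CA^2] = [[-1, 1, -2], [-2, 2, -2], [6, -7, 4], [8, -10, 4], [-20, 27, -6], [-24, 34, -4]]
Take the 3×3 submatrix of O formed by rows 1, 2, 3: [[-1, 1, -2], [-2, 2, -2], [6, -7, 4]]. Its determinant is (-1)·(2·4 - (-2)·(-7)) - 1·((-2)·4 - (-2)·6) + (-2)·((-2)·(-7) - 2·6) = (-1)·(-6) - 1·4 + (-2)·2 = -2 ≠ 0.
So rank(O) ≥ 3; since O has 3 columns, rank(O) = 3.
rank(O) = 3 = n, so the pair (A, C) is completely observable.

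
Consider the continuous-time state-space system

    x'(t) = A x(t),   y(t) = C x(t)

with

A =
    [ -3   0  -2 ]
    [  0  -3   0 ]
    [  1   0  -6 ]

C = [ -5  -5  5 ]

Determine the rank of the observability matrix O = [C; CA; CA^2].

CA = [[20, 15, -20]]
CA^2 = [[-80, -45, 80]]
Observability matrix O = [C; CA; CA^2] = [[-5, -5, 5], [20, 15, -20], [-80, -45, 80]]
The columns c1, c2, c3 of O are linearly dependent: c1 + c3 = 0 (check each entry), so rank(O) ≤ 2.
The 2×2 minor from rows 1, 2, columns 1, 2 is (-5)·15 - (-5)·20 = -75 - (-100) = 25 ≠ 0, so rank(O) = 2.
rank(O) = 2 < n = 3, so the pair (A, C) is not completely observable.

2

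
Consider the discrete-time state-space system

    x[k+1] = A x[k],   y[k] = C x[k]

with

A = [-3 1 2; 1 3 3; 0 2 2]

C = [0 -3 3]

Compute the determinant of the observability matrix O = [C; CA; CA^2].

459

CA = [[-3, -3, -3]]
CA^2 = [[6, -18, -21]]
Observability matrix O = [C; CA; CA^2] = [[0, -3, 3], [-3, -3, -3], [6, -18, -21]]
Expanding along the first row, det(O) = 0·((-3)·(-21) - (-3)·(-18)) - (-3)·((-3)·(-21) - (-3)·6) + 3·((-3)·(-18) - (-3)·6) = 0·9 - (-3)·81 + 3·72 = 459
Since det(O) ≠ 0, rank(O) = 3 and the system is completely observable.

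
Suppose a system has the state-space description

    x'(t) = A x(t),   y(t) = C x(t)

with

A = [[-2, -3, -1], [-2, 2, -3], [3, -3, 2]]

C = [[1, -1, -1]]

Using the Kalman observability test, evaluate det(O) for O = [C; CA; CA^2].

CA = [[-3, -2, 0]]
CA^2 = [[10, 5, 9]]
Observability matrix O = [C; CA; CA^2] = [[1, -1, -1], [-3, -2, 0], [10, 5, 9]]
Expanding along the first row, det(O) = 1·((-2)·9 - 0·5) - (-1)·((-3)·9 - 0·10) + (-1)·((-3)·5 - (-2)·10) = 1·(-18) - (-1)·(-27) + (-1)·5 = -50
Since det(O) ≠ 0, rank(O) = 3 and the system is completely observable.

-50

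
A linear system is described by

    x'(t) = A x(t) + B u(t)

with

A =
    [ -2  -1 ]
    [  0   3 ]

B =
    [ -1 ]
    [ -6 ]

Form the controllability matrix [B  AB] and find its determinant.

AB = [[8], [-18]]
Controllability matrix C = [B  AB] = [[-1, 8], [-6, -18]]
det(C) = (-1)·(-18) - 8·(-6) = 18 - (-48) = 66
Since det(C) ≠ 0, rank(C) = 2 and the system is completely controllable.

66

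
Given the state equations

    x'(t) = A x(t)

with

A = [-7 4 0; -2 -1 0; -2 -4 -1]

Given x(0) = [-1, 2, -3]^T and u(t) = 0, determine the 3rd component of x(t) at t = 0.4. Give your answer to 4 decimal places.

-4.3379

det(sI - A) = s^3 - (tr A)s^2 + (M11 + M22 + M33)s - det A, where Mii is the 2×2 principal minor of A obtained by deleting row i and column i.
tr A = (-7) + (-1) + (-1) = -9; M11 = (-1)·(-1) - 0·(-4) = 1 - 0 = 1; M22 = (-7)·(-1) - 0·(-2) = 7 - 0 = 7; M33 = (-7)·(-1) - 4·(-2) = 7 - (-8) = 15; sum of minors = 23.
det A = (-7)·((-1)·(-1) - 0·(-4)) - 4·((-2)·(-1) - 0·(-2)) + 0·((-2)·(-4) - (-1)·(-2)) = (-7)·1 - 4·2 + 0·6 = -15.
So p(s) = det(sI - A) = s^3 + 9s^2 + 23s + 15.
Rational-root test: any integer root divides 15. Testing small divisors, s = -1 works: p(-1) = -1 + 9 + (-23) + 15 = 0, so (s + 1) is a factor.
Dividing, p(s) = (s + 1)(s^2 + 8s + 15).
Factor s^2 + 8s + 15: two numbers with sum -8 and product 15 are -3 and -5, so s^2 + 8s + 15 = (s + 3)(s + 5).
Hence p(s) = (s + 1) (s + 3) (s + 5), with roots -5, -3, -1.
The eigenvalues -5, -3, -1 are distinct and real, so A is diagonalisable and x(t) = e^{At} x(0) = V diag(e^{λ_i t}) V^{-1} x(0), where the columns of V are the eigenvectors.
λ = -5: A - (-5)I = [[-2, 4, 0], [-2, 4, 0], [-2, -4, 4]]. v must be orthogonal to every row; (row 1) × (row 3) = [16, 8, 16], so take v_1 = [2, 1, 2]^T.
λ = -3: A - (-3)I = [[-4, 4, 0], [-2, 2, 0], [-2, -4, 2]]. v must be orthogonal to every row; (row 1) × (row 3) = [8, 8, 24], so take v_2 = [1, 1, 3]^T.
λ = -1: A - (-1)I = [[-6, 4, 0], [-2, 0, 0], [-2, -4, 0]]. v must be orthogonal to every row; (row 1) × (row 2) = [0, 0, 8], so take v_3 = [0, 0, 1]^T.
V = [v_1 v_2 v_3] = [[2, 1, 0], [1, 1, 0], [2, 3, 1]] has det V = 1, so V^{-1} = adj(V)/det V = [[1, -1, 0], [-1, 2, 0], [1, -4, 1]].
Modal coordinates z(0) = V^{-1} x(0): 1·(-1) + (-1)·2 + 0·(-3) = -3; (-1)·(-1) + 2·2 + 0·(-3) = 5; 1·(-1) + (-4)·2 + 1·(-3) = -12; so z(0) = [-3, 5, -12]^T.
x_3(t) = Σ_i (v_i)_3 · z_i(0) · e^{λ_i t} (row 3 of V times the modal terms).
x_3(0.4) = 2·(-3)·e^{-5·0.4} + 3·5·e^{-3·0.4} + 1·(-12)·e^{-1·0.4} = (-6)·0.135335 + 15·0.301194 + (-12)·0.670320 = -4.3379.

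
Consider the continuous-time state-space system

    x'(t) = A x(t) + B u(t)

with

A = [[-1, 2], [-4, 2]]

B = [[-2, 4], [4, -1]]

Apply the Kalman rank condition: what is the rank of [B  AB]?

AB = [[10, -6], [16, -18]]
Controllability matrix C = [B  AB] = [[-2, 4, 10, -6], [4, -1, 16, -18]]
Take the 2×2 submatrix of C formed by columns 1, 2: [[-2, 4], [4, -1]]. Its determinant is (-2)·(-1) - 4·4 = 2 - 16 = -14 ≠ 0.
So rank(C) ≥ 2; since C has 2 rows, rank(C) = 2.
rank(C) = 2 = n, so the pair (A, B) is completely controllable.

2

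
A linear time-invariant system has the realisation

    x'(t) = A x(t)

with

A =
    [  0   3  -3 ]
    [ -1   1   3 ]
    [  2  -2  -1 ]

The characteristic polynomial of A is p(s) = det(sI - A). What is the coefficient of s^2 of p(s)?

0

Expand det(sI - A) for the 3×3 matrix.
p(s) = s^3 + 14s - 15.
(Check: constant term = det(-A) = (-1)^3 det A = -15; coefficient of s^2 = -tr A = 0.)
The coefficient of s^2 is 0.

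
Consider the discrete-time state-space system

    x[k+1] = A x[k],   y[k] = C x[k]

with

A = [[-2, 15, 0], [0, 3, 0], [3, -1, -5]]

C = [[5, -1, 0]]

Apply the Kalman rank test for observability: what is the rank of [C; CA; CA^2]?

2

CA = [[-10, 72, 0]]
CA^2 = [[20, 66, 0]]
Observability matrix O = [C; CA; CA^2] = [[5, -1, 0], [-10, 72, 0], [20, 66, 0]]
Column 3 of O is identically zero, so rank(O) ≤ 2.
The 2×2 minor from rows 1, 2, columns 1, 2 is 5·72 - (-1)·(-10) = 360 - 10 = 350 ≠ 0, so rank(O) = 2.
rank(O) = 2 < n = 3, so the pair (A, C) is not completely observable.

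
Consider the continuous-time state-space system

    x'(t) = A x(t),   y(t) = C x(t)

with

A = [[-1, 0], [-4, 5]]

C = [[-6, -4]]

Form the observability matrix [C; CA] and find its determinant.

208

CA = [[22, -20]]
Observability matrix O = [C; CA] = [[-6, -4], [22, -20]]
det(O) = (-6)·(-20) - (-4)·22 = 120 - (-88) = 208
Since det(O) ≠ 0, rank(O) = 2 and the system is completely observable.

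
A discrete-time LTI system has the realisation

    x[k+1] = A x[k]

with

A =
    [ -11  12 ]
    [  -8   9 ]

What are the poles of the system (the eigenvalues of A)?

-3, 1

det(zI - A) = z^2 - (tr A)z + det A, with tr A = (-11) + 9 = -2 and det A = (-11)·9 - 12·(-8) = -99 - (-96) = -3.
So p(z) = det(zI - A) = z^2 + 2z - 3.
Factor z^2 + 2z - 3: two numbers with sum -2 and product -3 are 1 and -3, so z^2 + 2z - 3 = (z - 1)(z + 3).
Hence p(z) = (z - 1) (z + 3), with roots -3, 1.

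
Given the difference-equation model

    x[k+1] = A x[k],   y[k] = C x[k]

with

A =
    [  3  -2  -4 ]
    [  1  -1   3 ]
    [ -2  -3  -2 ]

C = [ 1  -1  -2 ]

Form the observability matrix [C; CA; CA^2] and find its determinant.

416

CA = [[6, 5, -3]]
CA^2 = [[29, -8, -3]]
Observability matrix O = [C; CA; CA^2] = [[1, -1, -2], [6, 5, -3], [29, -8, -3]]
Expanding along the first row, det(O) = 1·(5·(-3) - (-3)·(-8)) - (-1)·(6·(-3) - (-3)·29) + (-2)·(6·(-8) - 5·29) = 1·(-39) - (-1)·69 + (-2)·(-193) = 416
Since det(O) ≠ 0, rank(O) = 3 and the system is completely observable.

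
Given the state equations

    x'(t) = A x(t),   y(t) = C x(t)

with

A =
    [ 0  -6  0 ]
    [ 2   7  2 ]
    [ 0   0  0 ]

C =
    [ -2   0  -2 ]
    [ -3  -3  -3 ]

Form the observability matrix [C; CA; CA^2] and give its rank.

CA = [[0, 12, 0], [-6, -3, -6]]
CA^2 = [[24, 84, 24], [-6, 15, -6]]
Observability matrix O = [C; CA; CA^2] = [[-2, 0, -2], [-3, -3, -3], [0, 12, 0], [-6, -3, -6], [24, 84, 24], [-6, 15, -6]]
The columns c1, c2, c3 of O are linearly dependent: -c1 + c3 = 0 (check each entry), so rank(O) ≤ 2.
The 2×2 minor from rows 1, 2, columns 1, 2 is (-2)·(-3) - 0·(-3) = 6 - 0 = 6 ≠ 0, so rank(O) = 2.
rank(O) = 2 < n = 3, so the pair (A, C) is not completely observable.

2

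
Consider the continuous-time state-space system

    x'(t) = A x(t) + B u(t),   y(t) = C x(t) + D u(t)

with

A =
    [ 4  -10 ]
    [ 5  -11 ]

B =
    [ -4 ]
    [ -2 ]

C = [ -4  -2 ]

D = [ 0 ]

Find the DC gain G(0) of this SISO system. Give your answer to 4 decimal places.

20.0000

G(0) = C(-A)^{-1}B + D = -C A^{-1} B + D.
det A = 6, so A^{-1} = (1/6)·adj(A) = [[-11/6, 5/3], [-5/6, 2/3]]
A^{-1} B = [4, 2]^T
C A^{-1} B = -20
G(0) = D - C A^{-1} B = 0 - (-20) = 20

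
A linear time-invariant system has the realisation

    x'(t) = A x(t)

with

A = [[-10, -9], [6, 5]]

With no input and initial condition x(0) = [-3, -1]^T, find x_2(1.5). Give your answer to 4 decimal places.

det(sI - A) = s^2 - (tr A)s + det A, with tr A = (-10) + 5 = -5 and det A = (-10)·5 - (-9)·6 = -50 - (-54) = 4.
So p(s) = det(sI - A) = s^2 + 5s + 4.
Factor s^2 + 5s + 4: two numbers with sum -5 and product 4 are -1 and -4, so s^2 + 5s + 4 = (s + 1)(s + 4).
Hence p(s) = (s + 1) (s + 4), with roots -4, -1.
The eigenvalues -4, -1 are distinct and real, so A is diagonalisable and x(t) = e^{At} x(0) = V diag(e^{λ_i t}) V^{-1} x(0), where the columns of V are the eigenvectors.
λ = -4: A - (-4)I = [[-6, -9], [6, 9]]. Row 1 gives (-6)·v1 + (-9)·v2 = 0, so take v_1 = [3, -2]^T.
λ = -1: A - (-1)I = [[-9, -9], [6, 6]]. Row 1 gives (-9)·v1 + (-9)·v2 = 0, so take v_2 = [-1, 1]^T.
V = [v_1 v_2] = [[3, -1], [-2, 1]] has det V = 1, so V^{-1} = adj(V)/det V = [[1, 1], [2, 3]].
Modal coordinates z(0) = V^{-1} x(0): 1·(-3) + 1·(-1) = -4; 2·(-3) + 3·(-1) = -9; so z(0) = [-4, -9]^T.
x_2(t) = Σ_i (v_i)_2 · z_i(0) · e^{λ_i t} (row 2 of V times the modal terms).
x_2(1.5) = (-2)·(-4)·e^{-4·1.5} + 1·(-9)·e^{-1·1.5} = 8·0.002479 + (-9)·0.223130 = -1.9883.

-1.9883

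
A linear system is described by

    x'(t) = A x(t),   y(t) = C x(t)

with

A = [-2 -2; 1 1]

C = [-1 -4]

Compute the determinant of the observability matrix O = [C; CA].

CA = [[-2, -2]]
Observability matrix O = [C; CA] = [[-1, -4], [-2, -2]]
det(O) = (-1)·(-2) - (-4)·(-2) = 2 - 8 = -6
Since det(O) ≠ 0, rank(O) = 2 and the system is completely observable.

-6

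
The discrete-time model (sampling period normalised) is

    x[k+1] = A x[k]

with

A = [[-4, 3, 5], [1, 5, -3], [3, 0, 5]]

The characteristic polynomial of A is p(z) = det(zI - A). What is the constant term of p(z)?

Expand det(zI - A) for the 3×3 matrix.
p(z) = z^3 - 6z^2 - 33z + 217.
(Check: constant term = det(-A) = (-1)^3 det A = 217; coefficient of z^2 = -tr A = -6.)
The constant term is 217.

217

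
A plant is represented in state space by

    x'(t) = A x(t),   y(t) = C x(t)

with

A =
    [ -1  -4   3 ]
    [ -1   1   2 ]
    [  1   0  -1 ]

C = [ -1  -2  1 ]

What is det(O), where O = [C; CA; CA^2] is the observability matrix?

CA = [[4, 2, -8]]
CA^2 = [[-14, -14, 24]]
Observability matrix O = [C; CA; CA^2] = [[-1, -2, 1], [4, 2, -8], [-14, -14, 24]]
Expanding along the first row, det(O) = (-1)·(2·24 - (-8)·(-14)) - (-2)·(4·24 - (-8)·(-14)) + 1·(4·(-14) - 2·(-14)) = (-1)·(-64) - (-2)·(-16) + 1·(-28) = 4
Since det(O) ≠ 0, rank(O) = 3 and the system is completely observable.

4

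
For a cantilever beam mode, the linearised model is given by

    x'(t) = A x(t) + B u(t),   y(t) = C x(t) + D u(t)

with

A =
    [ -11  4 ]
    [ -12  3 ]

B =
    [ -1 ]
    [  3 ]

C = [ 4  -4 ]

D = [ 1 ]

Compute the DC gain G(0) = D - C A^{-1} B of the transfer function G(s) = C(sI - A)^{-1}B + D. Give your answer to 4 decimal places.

G(0) = C(-A)^{-1}B + D = -C A^{-1} B + D.
det A = 15, so A^{-1} = (1/15)·adj(A) = [[1/5, -4/15], [4/5, -11/15]]
A^{-1} B = [-1, -3]^T
C A^{-1} B = 8
G(0) = D - C A^{-1} B = 1 - (8) = -7

-7.0000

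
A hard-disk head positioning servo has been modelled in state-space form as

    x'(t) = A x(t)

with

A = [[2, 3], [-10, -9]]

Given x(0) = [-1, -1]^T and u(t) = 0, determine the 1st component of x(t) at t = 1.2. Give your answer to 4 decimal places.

-0.1801

det(sI - A) = s^2 - (tr A)s + det A, with tr A = 2 + (-9) = -7 and det A = 2·(-9) - 3·(-10) = -18 - (-30) = 12.
So p(s) = det(sI - A) = s^2 + 7s + 12.
Factor s^2 + 7s + 12: two numbers with sum -7 and product 12 are -3 and -4, so s^2 + 7s + 12 = (s + 3)(s + 4).
Hence p(s) = (s + 3) (s + 4), with roots -4, -3.
The eigenvalues -4, -3 are distinct and real, so A is diagonalisable and x(t) = e^{At} x(0) = V diag(e^{λ_i t}) V^{-1} x(0), where the columns of V are the eigenvectors.
λ = -4: A - (-4)I = [[6, 3], [-10, -5]]. Row 1 gives 6·v1 + 3·v2 = 0, so take v_1 = [1, -2]^T.
λ = -3: A - (-3)I = [[5, 3], [-10, -6]]. Row 1 gives 5·v1 + 3·v2 = 0, so take v_2 = [3, -5]^T.
V = [v_1 v_2] = [[1, 3], [-2, -5]] has det V = 1, so V^{-1} = adj(V)/det V = [[-5, -3], [2, 1]].
Modal coordinates z(0) = V^{-1} x(0): (-5)·(-1) + (-3)·(-1) = 8; 2·(-1) + 1·(-1) = -3; so z(0) = [8, -3]^T.
x_1(t) = Σ_i (v_i)_1 · z_i(0) · e^{λ_i t} (row 1 of V times the modal terms).
x_1(1.2) = 1·8·e^{-4·1.2} + 3·(-3)·e^{-3·1.2} = 8·0.008230 + (-9)·0.027324 = -0.1801.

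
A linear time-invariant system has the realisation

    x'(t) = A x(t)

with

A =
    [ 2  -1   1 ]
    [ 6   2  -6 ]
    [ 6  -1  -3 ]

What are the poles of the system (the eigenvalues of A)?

-4, 2, 3

det(sI - A) = s^3 - (tr A)s^2 + (M11 + M22 + M33)s - det A, where Mii is the 2×2 principal minor of A obtained by deleting row i and column i.
tr A = 2 + 2 + (-3) = 1; M11 = 2·(-3) - (-6)·(-1) = -6 - 6 = -12; M22 = 2·(-3) - 1·6 = -6 - 6 = -12; M33 = 2·2 - (-1)·6 = 4 - (-6) = 10; sum of minors = -14.
det A = 2·(2·(-3) - (-6)·(-1)) - (-1)·(6·(-3) - (-6)·6) + 1·(6·(-1) - 2·6) = 2·(-12) - (-1)·18 + 1·(-18) = -24.
So p(s) = det(sI - A) = s^3 - s^2 - 14s + 24.
Rational-root test: any integer root divides 24. Testing small divisors, s = 2 works: p(2) = 8 + (-4) + (-28) + 24 = 0, so (s - 2) is a factor.
Dividing, p(s) = (s - 2)(s^2 + s - 12).
Factor s^2 + s - 12: two numbers with sum -1 and product -12 are 3 and -4, so s^2 + s - 12 = (s - 3)(s + 4).
Hence p(s) = (s - 3) (s - 2) (s + 4), with roots -4, 2, 3.
At least one eigenvalue has non-negative real part, so the system is not asymptotically stable.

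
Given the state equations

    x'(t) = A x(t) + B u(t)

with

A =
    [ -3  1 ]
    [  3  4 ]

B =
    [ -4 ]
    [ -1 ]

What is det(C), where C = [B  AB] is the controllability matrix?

75

AB = [[11], [-16]]
Controllability matrix C = [B  AB] = [[-4, 11], [-1, -16]]
det(C) = (-4)·(-16) - 11·(-1) = 64 - (-11) = 75
Since det(C) ≠ 0, rank(C) = 2 and the system is completely controllable.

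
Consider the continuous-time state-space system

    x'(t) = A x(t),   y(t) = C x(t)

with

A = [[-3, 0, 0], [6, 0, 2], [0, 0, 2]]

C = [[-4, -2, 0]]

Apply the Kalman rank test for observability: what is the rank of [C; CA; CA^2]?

2

CA = [[0, 0, -4]]
CA^2 = [[0, 0, -8]]
Observability matrix O = [C; CA; CA^2] = [[-4, -2, 0], [0, 0, -4], [0, 0, -8]]
The columns c1, c2, c3 of O are linearly dependent: -c1 + 2·c2 = 0 (check each entry), so rank(O) ≤ 2.
The 2×2 minor from rows 1, 2, columns 1, 3 is (-4)·(-4) - 0·0 = 16 - 0 = 16 ≠ 0, so rank(O) = 2.
rank(O) = 2 < n = 3, so the pair (A, C) is not completely observable.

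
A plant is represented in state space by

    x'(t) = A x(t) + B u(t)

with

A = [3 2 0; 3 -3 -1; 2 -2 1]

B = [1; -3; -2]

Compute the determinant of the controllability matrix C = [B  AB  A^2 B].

50

AB = [[-3], [14], [6]]
A^2B = [[19], [-57], [-28]]
Controllability matrix C = [B  AB  A^2B] = [[1, -3, 19], [-3, 14, -57], [-2, 6, -28]]
Expanding along the first row, det(C) = 1·(14·(-28) - (-57)·6) - (-3)·((-3)·(-28) - (-57)·(-2)) + 19·((-3)·6 - 14·(-2)) = 1·(-50) - (-3)·(-30) + 19·10 = 50
Since det(C) ≠ 0, rank(C) = 3 and the system is completely controllable.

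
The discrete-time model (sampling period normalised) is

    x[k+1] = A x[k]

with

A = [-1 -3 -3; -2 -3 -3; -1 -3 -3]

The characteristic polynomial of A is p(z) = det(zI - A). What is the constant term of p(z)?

Expand det(zI - A) for the 3×3 matrix.
p(z) = z^3 + 7z^2 - 3z.
(Check: constant term = det(-A) = (-1)^3 det A = 0; coefficient of z^2 = -tr A = 7.)
The constant term is 0.

0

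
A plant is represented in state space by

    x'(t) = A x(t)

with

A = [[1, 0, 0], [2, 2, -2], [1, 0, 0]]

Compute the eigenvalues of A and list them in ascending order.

det(sI - A) = s^3 - (tr A)s^2 + (M11 + M22 + M33)s - det A, where Mii is the 2×2 principal minor of A obtained by deleting row i and column i.
tr A = 1 + 2 + 0 = 3; M11 = 2·0 - (-2)·0 = 0 - 0 = 0; M22 = 1·0 - 0·1 = 0 - 0 = 0; M33 = 1·2 - 0·2 = 2 - 0 = 2; sum of minors = 2.
det A = 1·(2·0 - (-2)·0) - 0·(2·0 - (-2)·1) + 0·(2·0 - 2·1) = 1·0 - 0·2 + 0·(-2) = 0.
So p(s) = det(sI - A) = s^3 - 3s^2 + 2s.
The constant term is 0, so p(s) = s(s^2 - 3s + 2).
Factor s^2 - 3s + 2: two numbers with sum 3 and product 2 are 2 and 1, so s^2 - 3s + 2 = (s - 2)(s - 1).
Hence p(s) = s (s - 2) (s - 1), with roots 0, 1, 2.
At least one eigenvalue has non-negative real part, so the system is not asymptotically stable.

0, 1, 2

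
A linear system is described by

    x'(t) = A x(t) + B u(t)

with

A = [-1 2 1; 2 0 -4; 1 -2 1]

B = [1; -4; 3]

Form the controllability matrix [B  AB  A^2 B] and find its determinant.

AB = [[-6], [-10], [12]]
A^2B = [[-2], [-60], [26]]
Controllability matrix C = [B  AB  A^2B] = [[1, -6, -2], [-4, -10, -60], [3, 12, 26]]
Expanding along the first row, det(C) = 1·((-10)·26 - (-60)·12) - (-6)·((-4)·26 - (-60)·3) + (-2)·((-4)·12 - (-10)·3) = 1·460 - (-6)·76 + (-2)·(-18) = 952
Since det(C) ≠ 0, rank(C) = 3 and the system is completely controllable.

952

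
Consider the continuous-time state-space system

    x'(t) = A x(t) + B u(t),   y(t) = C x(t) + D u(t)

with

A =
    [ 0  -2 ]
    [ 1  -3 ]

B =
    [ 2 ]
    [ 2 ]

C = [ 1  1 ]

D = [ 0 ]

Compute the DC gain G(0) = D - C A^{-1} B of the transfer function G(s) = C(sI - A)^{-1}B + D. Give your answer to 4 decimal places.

2.0000

G(0) = C(-A)^{-1}B + D = -C A^{-1} B + D.
det A = 2, so A^{-1} = (1/2)·adj(A) = [[-3/2, 1], [-1/2, 0]]
A^{-1} B = [-1, -1]^T
C A^{-1} B = -2
G(0) = D - C A^{-1} B = 0 - (-2) = 2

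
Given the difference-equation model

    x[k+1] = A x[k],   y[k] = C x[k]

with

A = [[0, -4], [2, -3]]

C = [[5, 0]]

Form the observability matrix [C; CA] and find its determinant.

CA = [[0, -20]]
Observability matrix O = [C; CA] = [[5, 0], [0, -20]]
det(O) = 5·(-20) - 0·0 = -100 - 0 = -100
Since det(O) ≠ 0, rank(O) = 2 and the system is completely observable.

-100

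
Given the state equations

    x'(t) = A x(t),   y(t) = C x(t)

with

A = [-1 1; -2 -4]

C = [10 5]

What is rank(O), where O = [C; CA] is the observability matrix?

1

CA = [[-20, -10]]
Observability matrix O = [C; CA] = [[10, 5], [-20, -10]]
Every row of O is a scalar multiple of row 1 = [10, 5] (multipliers 1, -2), so the rows span a one-dimensional space.
O ≠ 0, hence rank(O) = 1.
rank(O) = 1 < n = 2, so the pair (A, C) is not completely observable.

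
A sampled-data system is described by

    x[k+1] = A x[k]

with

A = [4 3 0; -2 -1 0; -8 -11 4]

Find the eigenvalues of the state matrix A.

det(zI - A) = z^3 - (tr A)z^2 + (M11 + M22 + M33)z - det A, where Mii is the 2×2 principal minor of A obtained by deleting row i and column i.
tr A = 4 + (-1) + 4 = 7; M11 = (-1)·4 - 0·(-11) = -4 - 0 = -4; M22 = 4·4 - 0·(-8) = 16 - 0 = 16; M33 = 4·(-1) - 3·(-2) = -4 - (-6) = 2; sum of minors = 14.
det A = 4·((-1)·4 - 0·(-11)) - 3·((-2)·4 - 0·(-8)) + 0·((-2)·(-11) - (-1)·(-8)) = 4·(-4) - 3·(-8) + 0·14 = 8.
So p(z) = det(zI - A) = z^3 - 7z^2 + 14z - 8.
Rational-root test: any integer root divides -8. Testing small divisors, z = 1 works: p(1) = 1 + (-7) + 14 + (-8) = 0, so (z - 1) is a factor.
Dividing, p(z) = (z - 1)(z^2 - 6z + 8).
Factor z^2 - 6z + 8: two numbers with sum 6 and product 8 are 4 and 2, so z^2 - 6z + 8 = (z - 4)(z - 2).
Hence p(z) = (z - 4) (z - 2) (z - 1), with roots 1, 2, 4.

1, 2, 4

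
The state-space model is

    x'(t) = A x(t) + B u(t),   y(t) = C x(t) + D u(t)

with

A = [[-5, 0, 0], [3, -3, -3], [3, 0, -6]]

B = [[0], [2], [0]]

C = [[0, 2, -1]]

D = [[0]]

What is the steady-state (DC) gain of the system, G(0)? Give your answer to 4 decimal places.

1.3333

G(0) = C(-A)^{-1}B + D = -C A^{-1} B + D.
det A = -90, so A^{-1} = (1/-90)·adj(A) = [[-1/5, 0, 0], [-1/10, -1/3, 1/6], [-1/10, 0, -1/6]]
A^{-1} B = [0, -2/3, 0]^T
C A^{-1} B = -4/3
G(0) = D - C A^{-1} B = 0 - (-4/3) = 4/3 ≈ 1.3333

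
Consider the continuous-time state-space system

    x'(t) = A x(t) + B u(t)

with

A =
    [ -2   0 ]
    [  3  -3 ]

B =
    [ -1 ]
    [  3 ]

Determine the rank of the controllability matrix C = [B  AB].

2

AB = [[2], [-12]]
Controllability matrix C = [B  AB] = [[-1, 2], [3, -12]]
det(C) = (-1)·(-12) - 2·3 = 12 - 6 = 6 ≠ 0, so rank(C) = 2.
rank(C) = 2 = n, so the pair (A, B) is completely controllable.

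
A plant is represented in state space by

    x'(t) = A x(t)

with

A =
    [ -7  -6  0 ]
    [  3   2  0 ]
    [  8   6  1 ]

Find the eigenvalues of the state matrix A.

-4, -1, 1

det(sI - A) = s^3 - (tr A)s^2 + (M11 + M22 + M33)s - det A, where Mii is the 2×2 principal minor of A obtained by deleting row i and column i.
tr A = (-7) + 2 + 1 = -4; M11 = 2·1 - 0·6 = 2 - 0 = 2; M22 = (-7)·1 - 0·8 = -7 - 0 = -7; M33 = (-7)·2 - (-6)·3 = -14 - (-18) = 4; sum of minors = -1.
det A = (-7)·(2·1 - 0·6) - (-6)·(3·1 - 0·8) + 0·(3·6 - 2·8) = (-7)·2 - (-6)·3 + 0·2 = 4.
So p(s) = det(sI - A) = s^3 + 4s^2 - s - 4.
Rational-root test: any integer root divides -4. Testing small divisors, s = -1 works: p(-1) = -1 + 4 + 1 + (-4) = 0, so (s + 1) is a factor.
Dividing, p(s) = (s + 1)(s^2 + 3s - 4).
Factor s^2 + 3s - 4: two numbers with sum -3 and product -4 are 1 and -4, so s^2 + 3s - 4 = (s - 1)(s + 4).
Hence p(s) = (s - 1) (s + 1) (s + 4), with roots -4, -1, 1.
At least one eigenvalue has non-negative real part, so the system is not asymptotically stable.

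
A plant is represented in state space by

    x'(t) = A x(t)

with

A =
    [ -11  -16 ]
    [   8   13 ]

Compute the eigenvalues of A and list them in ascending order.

det(sI - A) = s^2 - (tr A)s + det A, with tr A = (-11) + 13 = 2 and det A = (-11)·13 - (-16)·8 = -143 - (-128) = -15.
So p(s) = det(sI - A) = s^2 - 2s - 15.
Factor s^2 - 2s - 15: two numbers with sum 2 and product -15 are 5 and -3, so s^2 - 2s - 15 = (s - 5)(s + 3).
Hence p(s) = (s - 5) (s + 3), with roots -3, 5.
At least one eigenvalue has non-negative real part, so the system is not asymptotically stable.

-3, 5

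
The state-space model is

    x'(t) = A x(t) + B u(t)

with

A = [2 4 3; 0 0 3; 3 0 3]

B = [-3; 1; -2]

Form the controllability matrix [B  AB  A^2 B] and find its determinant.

AB = [[-8], [-6], [-15]]
A^2B = [[-85], [-45], [-69]]
Controllability matrix C = [B  AB  A^2B] = [[-3, -8, -85], [1, -6, -45], [-2, -15, -69]]
Expanding along the first row, det(C) = (-3)·((-6)·(-69) - (-45)·(-15)) - (-8)·(1·(-69) - (-45)·(-2)) + (-85)·(1·(-15) - (-6)·(-2)) = (-3)·(-261) - (-8)·(-159) + (-85)·(-27) = 1806
Since det(C) ≠ 0, rank(C) = 3 and the system is completely controllable.

1806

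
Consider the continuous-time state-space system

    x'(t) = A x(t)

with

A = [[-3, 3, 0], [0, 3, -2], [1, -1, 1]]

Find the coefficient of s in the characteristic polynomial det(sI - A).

Expand det(sI - A) for the 3×3 matrix.
p(s) = s^3 - s^2 - 11s + 9.
(Check: constant term = det(-A) = (-1)^3 det A = 9; coefficient of s^2 = -tr A = -1.)
The coefficient of s is -11.

-11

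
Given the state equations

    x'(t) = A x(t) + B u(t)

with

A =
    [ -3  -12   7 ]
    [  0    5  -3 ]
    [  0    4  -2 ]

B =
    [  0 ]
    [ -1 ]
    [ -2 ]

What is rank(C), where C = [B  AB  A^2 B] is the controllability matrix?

AB = [[-2], [1], [0]]
A^2B = [[-6], [5], [4]]
Controllability matrix C = [B  AB  A^2B] = [[0, -2, -6], [-1, 1, 5], [-2, 0, 4]]
The rows r1, r2, r3 of C are linearly dependent: -r1 - 2·r2 + r3 = 0 (check each entry), so rank(C) ≤ 2.
The 2×2 minor from rows 1, 2, columns 1, 2 is 0·1 - (-2)·(-1) = 0 - 2 = -2 ≠ 0, so rank(C) = 2.
rank(C) = 2 < n = 3, so the pair (A, B) is not completely controllable.

2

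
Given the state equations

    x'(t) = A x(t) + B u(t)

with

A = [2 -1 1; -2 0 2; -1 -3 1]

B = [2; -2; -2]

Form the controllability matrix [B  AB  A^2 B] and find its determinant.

AB = [[4], [-8], [2]]
A^2B = [[18], [-4], [22]]
Controllability matrix C = [B  AB  A^2B] = [[2, 4, 18], [-2, -8, -4], [-2, 2, 22]]
Expanding along the first row, det(C) = 2·((-8)·22 - (-4)·2) - 4·((-2)·22 - (-4)·(-2)) + 18·((-2)·2 - (-8)·(-2)) = 2·(-168) - 4·(-52) + 18·(-20) = -488
Since det(C) ≠ 0, rank(C) = 3 and the system is completely controllable.

-488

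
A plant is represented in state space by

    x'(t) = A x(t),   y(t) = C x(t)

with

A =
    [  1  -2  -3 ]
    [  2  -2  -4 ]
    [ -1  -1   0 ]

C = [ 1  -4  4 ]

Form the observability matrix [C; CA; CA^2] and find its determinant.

CA = [[-11, 2, 13]]
CA^2 = [[-20, 5, 25]]
Observability matrix O = [C; CA; CA^2] = [[1, -4, 4], [-11, 2, 13], [-20, 5, 25]]
Expanding along the first row, det(O) = 1·(2·25 - 13·5) - (-4)·((-11)·25 - 13·(-20)) + 4·((-11)·5 - 2·(-20)) = 1·(-15) - (-4)·(-15) + 4·(-15) = -135
Since det(O) ≠ 0, rank(O) = 3 and the system is completely observable.

-135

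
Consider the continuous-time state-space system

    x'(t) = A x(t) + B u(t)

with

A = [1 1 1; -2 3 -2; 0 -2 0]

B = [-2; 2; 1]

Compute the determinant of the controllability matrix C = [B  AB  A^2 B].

-2

AB = [[1], [8], [-4]]
A^2B = [[5], [30], [-16]]
Controllability matrix C = [B  AB  A^2B] = [[-2, 1, 5], [2, 8, 30], [1, -4, -16]]
Expanding along the first row, det(C) = (-2)·(8·(-16) - 30·(-4)) - 1·(2·(-16) - 30·1) + 5·(2·(-4) - 8·1) = (-2)·(-8) - 1·(-62) + 5·(-16) = -2
Since det(C) ≠ 0, rank(C) = 3 and the system is completely controllable.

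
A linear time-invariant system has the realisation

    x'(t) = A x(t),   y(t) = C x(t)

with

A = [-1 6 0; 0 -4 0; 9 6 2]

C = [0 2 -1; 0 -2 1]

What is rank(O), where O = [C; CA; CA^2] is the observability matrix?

CA = [[-9, -14, -2], [9, 14, 2]]
CA^2 = [[-9, -10, -4], [9, 10, 4]]
Observability matrix O = [C; CA; CA^2] = [[0, 2, -1], [0, -2, 1], [-9, -14, -2], [9, 14, 2], [-9, -10, -4], [9, 10, 4]]
The columns c1, c2, c3 of O are linearly dependent: -2·c1 + c2 + 2·c3 = 0 (check each entry), so rank(O) ≤ 2.
The 2×2 minor from rows 1, 3, columns 1, 2 is 0·(-14) - 2·(-9) = 0 - (-18) = 18 ≠ 0, so rank(O) = 2.
rank(O) = 2 < n = 3, so the pair (A, C) is not completely observable.

2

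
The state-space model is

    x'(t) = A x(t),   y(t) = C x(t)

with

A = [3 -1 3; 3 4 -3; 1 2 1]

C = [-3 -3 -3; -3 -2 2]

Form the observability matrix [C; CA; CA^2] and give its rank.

CA = [[-21, -15, -3], [-13, -1, -1]]
CA^2 = [[-111, -45, -21], [-43, 7, -37]]
Observability matrix O = [C; CA; CA^2] = [[-3, -3, -3], [-3, -2, 2], [-21, -15, -3], [-13, -1, -1], [-111, -45, -21], [-43, 7, -37]]
Take the 3×3 submatrix of O formed by rows 1, 2, 3: [[-3, -3, -3], [-3, -2, 2], [-21, -15, -3]]. Its determinant is (-3)·((-2)·(-3) - 2·(-15)) - (-3)·((-3)·(-3) - 2·(-21)) + (-3)·((-3)·(-15) - (-2)·(-21)) = (-3)·36 - (-3)·51 + (-3)·3 = 36 ≠ 0.
So rank(O) ≥ 3; since O has 3 columns, rank(O) = 3.
rank(O) = 3 = n, so the pair (A, C) is completely observable.

3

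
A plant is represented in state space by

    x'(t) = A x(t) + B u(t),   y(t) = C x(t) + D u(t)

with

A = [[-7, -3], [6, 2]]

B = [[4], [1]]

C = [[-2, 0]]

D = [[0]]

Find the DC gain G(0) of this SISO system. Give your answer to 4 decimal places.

G(0) = C(-A)^{-1}B + D = -C A^{-1} B + D.
det A = 4, so A^{-1} = (1/4)·adj(A) = [[1/2, 3/4], [-3/2, -7/4]]
A^{-1} B = [11/4, -31/4]^T
C A^{-1} B = -11/2
G(0) = D - C A^{-1} B = 0 - (-11/2) = 11/2 ≈ 5.5000

5.5000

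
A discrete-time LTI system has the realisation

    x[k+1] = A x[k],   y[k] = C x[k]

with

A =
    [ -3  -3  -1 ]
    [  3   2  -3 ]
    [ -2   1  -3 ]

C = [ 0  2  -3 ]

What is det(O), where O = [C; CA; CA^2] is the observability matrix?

CA = [[12, 1, 3]]
CA^2 = [[-39, -31, -24]]
Observability matrix O = [C; CA; CA^2] = [[0, 2, -3], [12, 1, 3], [-39, -31, -24]]
Expanding along the first row, det(O) = 0·(1·(-24) - 3·(-31)) - 2·(12·(-24) - 3·(-39)) + (-3)·(12·(-31) - 1·(-39)) = 0·69 - 2·(-171) + (-3)·(-333) = 1341
Since det(O) ≠ 0, rank(O) = 3 and the system is completely observable.

1341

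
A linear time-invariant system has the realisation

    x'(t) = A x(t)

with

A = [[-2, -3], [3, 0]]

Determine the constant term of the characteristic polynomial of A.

For a 2×2 matrix, det(sI - A) = s^2 - (tr A)s + det A.
tr A = -2, det A = 9.
So p(s) = s^2 + 2s + 9.
The constant term is 9.

9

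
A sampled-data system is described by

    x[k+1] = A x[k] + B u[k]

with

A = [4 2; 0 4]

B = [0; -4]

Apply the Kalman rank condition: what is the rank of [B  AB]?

AB = [[-8], [-16]]
Controllability matrix C = [B  AB] = [[0, -8], [-4, -16]]
det(C) = 0·(-16) - (-8)·(-4) = 0 - 32 = -32 ≠ 0, so rank(C) = 2.
rank(C) = 2 = n, so the pair (A, B) is completely controllable.

2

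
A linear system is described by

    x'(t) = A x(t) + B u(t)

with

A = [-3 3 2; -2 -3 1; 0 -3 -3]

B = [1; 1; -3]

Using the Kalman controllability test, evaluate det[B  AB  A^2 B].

384

AB = [[-6], [-8], [6]]
A^2B = [[6], [42], [6]]
Controllability matrix C = [B  AB  A^2B] = [[1, -6, 6], [1, -8, 42], [-3, 6, 6]]
Expanding along the first row, det(C) = 1·((-8)·6 - 42·6) - (-6)·(1·6 - 42·(-3)) + 6·(1·6 - (-8)·(-3)) = 1·(-300) - (-6)·132 + 6·(-18) = 384
Since det(C) ≠ 0, rank(C) = 3 and the system is completely controllable.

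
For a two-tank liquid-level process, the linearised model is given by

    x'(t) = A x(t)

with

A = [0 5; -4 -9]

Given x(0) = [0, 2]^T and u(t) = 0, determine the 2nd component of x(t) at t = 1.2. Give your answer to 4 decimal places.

-0.0411

det(sI - A) = s^2 - (tr A)s + det A, with tr A = 0 + (-9) = -9 and det A = 0·(-9) - 5·(-4) = 0 - (-20) = 20.
So p(s) = det(sI - A) = s^2 + 9s + 20.
Factor s^2 + 9s + 20: two numbers with sum -9 and product 20 are -4 and -5, so s^2 + 9s + 20 = (s + 4)(s + 5).
Hence p(s) = (s + 4) (s + 5), with roots -5, -4.
The eigenvalues -5, -4 are distinct and real, so A is diagonalisable and x(t) = e^{At} x(0) = V diag(e^{λ_i t}) V^{-1} x(0), where the columns of V are the eigenvectors.
λ = -5: A - (-5)I = [[5, 5], [-4, -4]]. Row 1 gives 5·v1 + 5·v2 = 0, so take v_1 = [1, -1]^T.
λ = -4: A - (-4)I = [[4, 5], [-4, -5]]. Row 1 gives 4·v1 + 5·v2 = 0, so take v_2 = [5, -4]^T.
V = [v_1 v_2] = [[1, 5], [-1, -4]] has det V = 1, so V^{-1} = adj(V)/det V = [[-4, -5], [1, 1]].
Modal coordinates z(0) = V^{-1} x(0): (-4)·0 + (-5)·2 = -10; 1·0 + 1·2 = 2; so z(0) = [-10, 2]^T.
x_2(t) = Σ_i (v_i)_2 · z_i(0) · e^{λ_i t} (row 2 of V times the modal terms).
x_2(1.2) = (-1)·(-10)·e^{-5·1.2} + (-4)·2·e^{-4·1.2} = 10·0.00247875 + (-8)·0.00822975 = -0.0411.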